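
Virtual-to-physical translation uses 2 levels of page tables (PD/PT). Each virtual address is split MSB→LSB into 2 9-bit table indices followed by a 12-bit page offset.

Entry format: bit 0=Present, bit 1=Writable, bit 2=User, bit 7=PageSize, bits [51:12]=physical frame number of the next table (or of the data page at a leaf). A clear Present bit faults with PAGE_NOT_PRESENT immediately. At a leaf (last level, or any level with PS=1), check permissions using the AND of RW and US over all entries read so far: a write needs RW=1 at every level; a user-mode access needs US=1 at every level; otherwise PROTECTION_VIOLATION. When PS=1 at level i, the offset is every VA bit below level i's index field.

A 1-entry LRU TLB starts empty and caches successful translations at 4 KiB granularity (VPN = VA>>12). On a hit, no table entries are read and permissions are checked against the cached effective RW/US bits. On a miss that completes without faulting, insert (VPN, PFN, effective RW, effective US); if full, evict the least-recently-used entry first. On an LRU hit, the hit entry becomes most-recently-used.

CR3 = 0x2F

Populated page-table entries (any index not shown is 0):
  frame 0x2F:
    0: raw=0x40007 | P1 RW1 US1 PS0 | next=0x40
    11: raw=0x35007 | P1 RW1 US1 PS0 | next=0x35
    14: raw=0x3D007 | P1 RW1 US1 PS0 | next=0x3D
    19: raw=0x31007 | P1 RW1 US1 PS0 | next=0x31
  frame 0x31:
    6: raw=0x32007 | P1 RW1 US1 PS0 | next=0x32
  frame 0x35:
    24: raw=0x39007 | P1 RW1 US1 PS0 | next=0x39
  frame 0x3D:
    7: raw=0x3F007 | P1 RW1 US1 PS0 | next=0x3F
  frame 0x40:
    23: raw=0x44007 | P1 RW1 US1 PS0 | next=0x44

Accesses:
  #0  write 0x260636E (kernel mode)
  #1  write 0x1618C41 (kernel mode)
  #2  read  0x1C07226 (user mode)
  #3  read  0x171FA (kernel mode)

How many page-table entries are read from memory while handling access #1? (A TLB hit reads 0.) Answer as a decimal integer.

Walk each access:
#0 VA=0x260636E (w,kernel):
  L0 @0x2F[19] → 0x31007  P=1,RW=1,US=1,PS=0
  L1 @0x31[6] → 0x32007  P=1,RW=1,US=1,PS=0
  → PA=0x3236E  (2 entries read)
#1 VA=0x1618C41 (w,kernel):
  L0 @0x2F[11] → 0x35007  P=1,RW=1,US=1,PS=0
  L1 @0x35[24] → 0x39007  P=1,RW=1,US=1,PS=0
  → PA=0x39C41  (2 entries read)
#2 VA=0x1C07226 (r,user):
  L0 @0x2F[14] → 0x3D007  P=1,RW=1,US=1,PS=0
  L1 @0x3D[7] → 0x3F007  P=1,RW=1,US=1,PS=0
  → PA=0x3F226  (2 entries read)
#3 VA=0x171FA (r,kernel):
  L0 @0x2F[0] → 0x40007  P=1,RW=1,US=1,PS=0
  L1 @0x40[23] → 0x44007  P=1,RW=1,US=1,PS=0
  → PA=0x441FA  (2 entries read)

Entries read for #1: 2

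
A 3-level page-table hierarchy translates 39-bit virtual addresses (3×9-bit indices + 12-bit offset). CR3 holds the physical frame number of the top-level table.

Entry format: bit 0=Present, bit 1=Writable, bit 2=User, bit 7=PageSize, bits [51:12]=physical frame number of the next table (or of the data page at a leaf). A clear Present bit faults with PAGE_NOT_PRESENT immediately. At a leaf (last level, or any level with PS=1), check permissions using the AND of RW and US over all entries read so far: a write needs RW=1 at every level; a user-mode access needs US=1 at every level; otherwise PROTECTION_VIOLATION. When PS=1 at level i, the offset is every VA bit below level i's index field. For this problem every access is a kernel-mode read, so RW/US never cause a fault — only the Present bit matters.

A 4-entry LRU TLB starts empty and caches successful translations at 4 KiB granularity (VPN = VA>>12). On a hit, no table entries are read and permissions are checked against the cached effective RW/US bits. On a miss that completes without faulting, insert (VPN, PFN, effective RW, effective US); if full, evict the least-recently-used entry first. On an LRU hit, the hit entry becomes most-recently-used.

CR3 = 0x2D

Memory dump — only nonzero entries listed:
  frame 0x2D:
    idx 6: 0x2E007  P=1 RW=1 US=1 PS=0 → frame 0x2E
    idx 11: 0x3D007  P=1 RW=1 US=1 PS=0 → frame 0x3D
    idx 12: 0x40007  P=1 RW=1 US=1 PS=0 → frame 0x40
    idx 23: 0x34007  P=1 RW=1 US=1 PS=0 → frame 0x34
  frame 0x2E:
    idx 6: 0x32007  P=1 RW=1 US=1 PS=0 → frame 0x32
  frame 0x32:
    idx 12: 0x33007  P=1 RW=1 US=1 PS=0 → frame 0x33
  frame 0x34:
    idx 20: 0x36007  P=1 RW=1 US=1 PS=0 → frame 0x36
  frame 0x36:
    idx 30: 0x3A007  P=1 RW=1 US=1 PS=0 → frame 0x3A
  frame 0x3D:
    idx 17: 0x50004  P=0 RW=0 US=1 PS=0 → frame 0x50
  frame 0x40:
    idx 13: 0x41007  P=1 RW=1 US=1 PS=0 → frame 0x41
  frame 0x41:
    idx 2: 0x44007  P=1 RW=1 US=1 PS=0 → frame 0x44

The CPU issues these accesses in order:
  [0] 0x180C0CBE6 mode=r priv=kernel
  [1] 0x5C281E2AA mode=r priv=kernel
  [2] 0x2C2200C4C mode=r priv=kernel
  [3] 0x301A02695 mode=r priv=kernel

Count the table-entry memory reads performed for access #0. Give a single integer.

Per-access translation:
#0 VA=0x180C0CBE6 (r,kernel):
  [0] read 0x2D idx=6: raw=0x2E007 flags P=1 W=1 U=1 S=0
  [1] read 0x2E idx=6: raw=0x32007 flags P=1 W=1 U=1 S=0
  [2] read 0x32 idx=12: raw=0x33007 flags P=1 W=1 U=1 S=0
  ⇒ phys 0x33BE6  [3 reads]
#1 VA=0x5C281E2AA (r,kernel):
  [0] read 0x2D idx=23: raw=0x34007 flags P=1 W=1 U=1 S=0
  [1] read 0x34 idx=20: raw=0x36007 flags P=1 W=1 U=1 S=0
  [2] read 0x36 idx=30: raw=0x3A007 flags P=1 W=1 U=1 S=0
  ⇒ phys 0x3A2AA  [3 reads]
#2 VA=0x2C2200C4C (r,kernel):
  [0] read 0x2D idx=11: raw=0x3D007 flags P=1 W=1 U=1 S=0
  [1] read 0x3D idx=17: raw=0x50004 flags P=0 W=0 U=1 S=0
  ✗ PAGE_NOT_PRESENT  [2 reads]
#3 VA=0x301A02695 (r,kernel):
  [0] read 0x2D idx=12: raw=0x40007 flags P=1 W=1 U=1 S=0
  [1] read 0x40 idx=13: raw=0x41007 flags P=1 W=1 U=1 S=0
  [2] read 0x41 idx=2: raw=0x44007 flags P=1 W=1 U=1 S=0
  ⇒ phys 0x44695  [3 reads]

Entries read for #0: 3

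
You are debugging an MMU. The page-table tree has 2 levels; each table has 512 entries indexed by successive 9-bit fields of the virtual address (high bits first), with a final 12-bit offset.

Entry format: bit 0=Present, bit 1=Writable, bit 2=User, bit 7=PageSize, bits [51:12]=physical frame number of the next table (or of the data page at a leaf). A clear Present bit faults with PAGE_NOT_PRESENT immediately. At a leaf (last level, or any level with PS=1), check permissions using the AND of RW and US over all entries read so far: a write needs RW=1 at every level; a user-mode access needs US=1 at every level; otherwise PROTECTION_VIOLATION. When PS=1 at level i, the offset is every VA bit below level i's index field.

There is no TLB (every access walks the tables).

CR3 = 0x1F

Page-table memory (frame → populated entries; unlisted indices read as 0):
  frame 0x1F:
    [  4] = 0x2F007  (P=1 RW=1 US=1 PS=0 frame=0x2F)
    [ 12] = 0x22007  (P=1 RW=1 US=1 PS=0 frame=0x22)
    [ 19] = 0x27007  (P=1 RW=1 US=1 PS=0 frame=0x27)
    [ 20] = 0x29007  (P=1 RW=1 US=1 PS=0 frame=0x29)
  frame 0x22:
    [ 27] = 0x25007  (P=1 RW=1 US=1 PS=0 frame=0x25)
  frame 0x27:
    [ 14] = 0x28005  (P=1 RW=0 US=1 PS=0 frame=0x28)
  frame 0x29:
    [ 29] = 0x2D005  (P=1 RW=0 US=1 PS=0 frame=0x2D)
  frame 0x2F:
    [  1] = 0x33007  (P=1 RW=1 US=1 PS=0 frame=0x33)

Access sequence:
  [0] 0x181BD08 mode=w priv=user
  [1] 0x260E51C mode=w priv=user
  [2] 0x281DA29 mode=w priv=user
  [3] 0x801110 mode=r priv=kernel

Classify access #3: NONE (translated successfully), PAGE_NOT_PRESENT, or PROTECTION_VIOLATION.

Walk each access:
#0 VA=0x181BD08 (w,user):
  L0: frame=0x1F idx=12 entry=0x22007 [P=1 RW=1 US=1 PS=0]
  L1: frame=0x22 idx=27 entry=0x25007 [P=1 RW=1 US=1 PS=0]
  ⇒ phys 0x25D08  [2 reads]
#1 VA=0x260E51C (w,user):
  L0: frame=0x1F idx=19 entry=0x27007 [P=1 RW=1 US=1 PS=0]
  L1: frame=0x27 idx=14 entry=0x28005 [P=1 RW=0 US=1 PS=0]
  ✗ PROTECTION_VIOLATION  [2 reads]
#2 VA=0x281DA29 (w,user):
  L0: frame=0x1F idx=20 entry=0x29007 [P=1 RW=1 US=1 PS=0]
  L1: frame=0x29 idx=29 entry=0x2D005 [P=1 RW=0 US=1 PS=0]
  ✗ PROTECTION_VIOLATION  [2 reads]
#3 VA=0x801110 (r,kernel):
  L0: frame=0x1F idx=4 entry=0x2F007 [P=1 RW=1 US=1 PS=0]
  L1: frame=0x2F idx=1 entry=0x33007 [P=1 RW=1 US=1 PS=0]
  ⇒ phys 0x33110  [2 reads]

Access #3 fault: NONE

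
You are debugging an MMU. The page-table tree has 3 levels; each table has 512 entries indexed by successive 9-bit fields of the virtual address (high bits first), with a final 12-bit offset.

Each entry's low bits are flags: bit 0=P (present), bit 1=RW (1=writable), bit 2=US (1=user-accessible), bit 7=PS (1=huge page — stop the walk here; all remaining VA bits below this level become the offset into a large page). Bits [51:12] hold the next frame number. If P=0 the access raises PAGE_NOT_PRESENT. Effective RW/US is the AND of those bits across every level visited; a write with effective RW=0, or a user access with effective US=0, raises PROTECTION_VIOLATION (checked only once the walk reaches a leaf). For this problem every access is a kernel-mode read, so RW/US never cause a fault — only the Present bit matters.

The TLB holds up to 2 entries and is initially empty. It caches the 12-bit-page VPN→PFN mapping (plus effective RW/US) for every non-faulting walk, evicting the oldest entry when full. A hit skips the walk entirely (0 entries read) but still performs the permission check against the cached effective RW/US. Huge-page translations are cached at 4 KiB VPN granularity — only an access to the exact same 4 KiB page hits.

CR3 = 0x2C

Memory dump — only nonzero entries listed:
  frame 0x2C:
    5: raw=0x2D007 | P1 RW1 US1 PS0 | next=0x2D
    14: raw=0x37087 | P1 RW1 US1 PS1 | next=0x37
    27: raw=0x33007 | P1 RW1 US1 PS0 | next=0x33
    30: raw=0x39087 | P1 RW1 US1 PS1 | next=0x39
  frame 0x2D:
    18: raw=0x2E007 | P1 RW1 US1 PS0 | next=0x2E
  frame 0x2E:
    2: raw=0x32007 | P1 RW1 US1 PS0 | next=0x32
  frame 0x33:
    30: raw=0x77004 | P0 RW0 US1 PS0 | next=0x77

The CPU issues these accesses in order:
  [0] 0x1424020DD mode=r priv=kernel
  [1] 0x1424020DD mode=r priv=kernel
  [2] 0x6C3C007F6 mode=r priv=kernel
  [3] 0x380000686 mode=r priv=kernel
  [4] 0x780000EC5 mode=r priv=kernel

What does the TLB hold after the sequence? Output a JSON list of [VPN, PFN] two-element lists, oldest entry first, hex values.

Trace:
#0 VA=0x1424020DD (r,kernel):
  lvl0: tbl 0x2C, slot 5 ⇒ 0x2D007 (P1/RW1/US1/PS0)
  lvl1: tbl 0x2D, slot 18 ⇒ 0x2E007 (P1/RW1/US1/PS0)
  lvl2: tbl 0x2E, slot 2 ⇒ 0x32007 (P1/RW1/US1/PS0)
  → PA=0x320DD  (3 entries read)
#1 VA=0x1424020DD (r,kernel):
  TLB hit vpn=0x142402 → PA=0x320DD
#2 VA=0x6C3C007F6 (r,kernel):
  lvl0: tbl 0x2C, slot 27 ⇒ 0x33007 (P1/RW1/US1/PS0)
  lvl1: tbl 0x33, slot 30 ⇒ 0x77004 (P0/RW0/US1/PS0)
  ✗ PAGE_NOT_PRESENT  [2 reads]
#3 VA=0x380000686 (r,kernel):
  lvl0: tbl 0x2C, slot 14 ⇒ 0x37087 (P1/RW1/US1/PS1)
  → PA=0x37686 (huge @L0)  (1 entries read)
#4 VA=0x780000EC5 (r,kernel):
  lvl0: tbl 0x2C, slot 30 ⇒ 0x39087 (P1/RW1/US1/PS1)
  → PA=0x39EC5 (huge @L0)  (1 entries read)

TLB: [["0x380000", "0x37"], ["0x780000", "0x39"]]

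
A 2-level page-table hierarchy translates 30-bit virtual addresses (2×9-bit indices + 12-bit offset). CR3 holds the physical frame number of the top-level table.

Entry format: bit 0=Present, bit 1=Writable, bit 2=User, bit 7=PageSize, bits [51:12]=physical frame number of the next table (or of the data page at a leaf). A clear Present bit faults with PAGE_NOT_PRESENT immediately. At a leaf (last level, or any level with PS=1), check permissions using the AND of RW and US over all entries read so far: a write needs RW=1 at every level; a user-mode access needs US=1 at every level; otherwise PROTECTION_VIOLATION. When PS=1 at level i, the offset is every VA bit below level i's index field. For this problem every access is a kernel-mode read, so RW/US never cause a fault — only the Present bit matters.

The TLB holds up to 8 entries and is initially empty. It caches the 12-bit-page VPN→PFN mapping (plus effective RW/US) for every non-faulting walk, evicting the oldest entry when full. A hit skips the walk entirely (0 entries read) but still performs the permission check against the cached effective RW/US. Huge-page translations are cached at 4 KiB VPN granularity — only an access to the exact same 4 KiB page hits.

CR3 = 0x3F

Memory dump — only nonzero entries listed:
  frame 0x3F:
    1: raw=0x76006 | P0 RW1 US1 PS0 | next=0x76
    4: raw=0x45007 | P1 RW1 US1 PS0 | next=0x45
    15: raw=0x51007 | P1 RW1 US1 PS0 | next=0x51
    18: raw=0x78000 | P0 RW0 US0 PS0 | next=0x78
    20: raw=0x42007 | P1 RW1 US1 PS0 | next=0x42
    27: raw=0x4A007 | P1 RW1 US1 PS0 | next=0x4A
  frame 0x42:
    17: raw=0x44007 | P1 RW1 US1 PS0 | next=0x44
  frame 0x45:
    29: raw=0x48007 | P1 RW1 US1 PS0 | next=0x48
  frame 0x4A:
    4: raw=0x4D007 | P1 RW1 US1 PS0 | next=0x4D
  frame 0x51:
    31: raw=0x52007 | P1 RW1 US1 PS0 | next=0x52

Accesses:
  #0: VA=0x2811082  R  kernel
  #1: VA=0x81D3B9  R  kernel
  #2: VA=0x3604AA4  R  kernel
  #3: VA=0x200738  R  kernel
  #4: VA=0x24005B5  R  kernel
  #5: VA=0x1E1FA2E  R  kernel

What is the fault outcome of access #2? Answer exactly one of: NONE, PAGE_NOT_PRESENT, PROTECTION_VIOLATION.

Trace:
#0 VA=0x2811082 (r,kernel):
  L0 @0x3F[20] → 0x42007  P=1,RW=1,US=1,PS=0
  L1 @0x42[17] → 0x44007  P=1,RW=1,US=1,PS=0
  → PA=0x44082  (2 entries read)
#1 VA=0x81D3B9 (r,kernel):
  L0 @0x3F[4] → 0x45007  P=1,RW=1,US=1,PS=0
  L1 @0x45[29] → 0x48007  P=1,RW=1,US=1,PS=0
  → PA=0x483B9  (2 entries read)
#2 VA=0x3604AA4 (r,kernel):
  L0 @0x3F[27] → 0x4A007  P=1,RW=1,US=1,PS=0
  L1 @0x4A[4] → 0x4D007  P=1,RW=1,US=1,PS=0
  → PA=0x4DAA4  (2 entries read)
#3 VA=0x200738 (r,kernel):
  L0 @0x3F[1] → 0x76006  P=0,RW=1,US=1,PS=0
  ✗ PAGE_NOT_PRESENT  [1 reads]
#4 VA=0x24005B5 (r,kernel):
  L0 @0x3F[18] → 0x78000  P=0,RW=0,US=0,PS=0
  ✗ PAGE_NOT_PRESENT  [1 reads]
#5 VA=0x1E1FA2E (r,kernel):
  L0 @0x3F[15] → 0x51007  P=1,RW=1,US=1,PS=0
  L1 @0x51[31] → 0x52007  P=1,RW=1,US=1,PS=0
  → PA=0x52A2E  (2 entries read)

Access #2 fault: NONE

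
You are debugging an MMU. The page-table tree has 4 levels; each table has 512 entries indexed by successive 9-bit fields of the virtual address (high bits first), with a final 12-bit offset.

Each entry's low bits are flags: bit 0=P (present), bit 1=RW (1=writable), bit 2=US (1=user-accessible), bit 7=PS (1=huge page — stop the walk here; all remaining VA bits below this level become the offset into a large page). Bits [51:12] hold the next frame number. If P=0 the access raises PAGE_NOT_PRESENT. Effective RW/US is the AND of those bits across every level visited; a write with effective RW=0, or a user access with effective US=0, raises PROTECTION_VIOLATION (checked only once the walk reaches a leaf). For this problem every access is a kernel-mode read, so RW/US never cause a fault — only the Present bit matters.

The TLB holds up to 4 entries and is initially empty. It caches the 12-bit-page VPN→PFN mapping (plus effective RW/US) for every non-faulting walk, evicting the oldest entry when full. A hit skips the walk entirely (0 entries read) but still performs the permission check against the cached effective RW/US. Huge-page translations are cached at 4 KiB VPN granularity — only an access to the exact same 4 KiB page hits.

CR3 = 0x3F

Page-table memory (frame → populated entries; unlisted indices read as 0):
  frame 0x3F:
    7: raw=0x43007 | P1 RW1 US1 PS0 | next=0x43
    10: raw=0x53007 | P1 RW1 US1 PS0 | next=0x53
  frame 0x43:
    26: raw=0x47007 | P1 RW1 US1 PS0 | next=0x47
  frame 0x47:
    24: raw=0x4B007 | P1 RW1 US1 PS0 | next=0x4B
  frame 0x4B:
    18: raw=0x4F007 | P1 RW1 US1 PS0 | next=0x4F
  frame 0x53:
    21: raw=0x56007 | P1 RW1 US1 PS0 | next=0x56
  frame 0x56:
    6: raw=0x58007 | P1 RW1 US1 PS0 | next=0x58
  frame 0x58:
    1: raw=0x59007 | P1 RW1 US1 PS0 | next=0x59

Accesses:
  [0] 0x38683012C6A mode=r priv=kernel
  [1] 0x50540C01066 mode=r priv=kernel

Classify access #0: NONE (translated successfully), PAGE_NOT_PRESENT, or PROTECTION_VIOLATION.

Walk each access:
#0 VA=0x38683012C6A (r,kernel):
  [0] read 0x3F idx=7: raw=0x43007 flags P=1 W=1 U=1 S=0
  [1] read 0x43 idx=26: raw=0x47007 flags P=1 W=1 U=1 S=0
  [2] read 0x47 idx=24: raw=0x4B007 flags P=1 W=1 U=1 S=0
  [3] read 0x4B idx=18: raw=0x4F007 flags P=1 W=1 U=1 S=0
  ✓ 0x4FC6A  — 4 lookups
#1 VA=0x50540C01066 (r,kernel):
  [0] read 0x3F idx=10: raw=0x53007 flags P=1 W=1 U=1 S=0
  [1] read 0x53 idx=21: raw=0x56007 flags P=1 W=1 U=1 S=0
  [2] read 0x56 idx=6: raw=0x58007 flags P=1 W=1 U=1 S=0
  [3] read 0x58 idx=1: raw=0x59007 flags P=1 W=1 U=1 S=0
  ✓ 0x59066  — 4 lookups

Access #0 fault: NONE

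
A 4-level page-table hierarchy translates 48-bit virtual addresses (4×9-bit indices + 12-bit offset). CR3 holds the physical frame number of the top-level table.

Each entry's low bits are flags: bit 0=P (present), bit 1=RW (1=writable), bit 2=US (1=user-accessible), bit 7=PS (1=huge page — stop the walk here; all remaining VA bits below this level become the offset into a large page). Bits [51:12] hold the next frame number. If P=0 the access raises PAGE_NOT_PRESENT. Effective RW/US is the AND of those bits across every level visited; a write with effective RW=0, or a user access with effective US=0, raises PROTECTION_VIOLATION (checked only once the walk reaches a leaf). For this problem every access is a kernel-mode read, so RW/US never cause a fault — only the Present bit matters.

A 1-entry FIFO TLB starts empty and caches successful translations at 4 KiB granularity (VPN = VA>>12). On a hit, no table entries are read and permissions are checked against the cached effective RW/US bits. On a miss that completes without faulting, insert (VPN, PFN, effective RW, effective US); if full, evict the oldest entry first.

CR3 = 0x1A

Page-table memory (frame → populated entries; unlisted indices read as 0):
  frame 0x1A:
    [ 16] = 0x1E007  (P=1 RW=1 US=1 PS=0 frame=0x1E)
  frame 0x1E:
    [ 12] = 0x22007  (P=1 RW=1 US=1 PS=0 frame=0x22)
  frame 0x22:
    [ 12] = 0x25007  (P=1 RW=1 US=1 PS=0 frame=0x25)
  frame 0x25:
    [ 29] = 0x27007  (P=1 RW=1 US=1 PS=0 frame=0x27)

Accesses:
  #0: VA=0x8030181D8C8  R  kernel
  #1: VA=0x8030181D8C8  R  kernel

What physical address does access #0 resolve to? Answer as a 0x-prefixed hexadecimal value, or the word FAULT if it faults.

Trace:
#0 VA=0x8030181D8C8 (r,kernel):
  L0 @0x1A[16] → 0x1E007  P=1,RW=1,US=1,PS=0
  L1 @0x1E[12] → 0x22007  P=1,RW=1,US=1,PS=0
  L2 @0x22[12] → 0x25007  P=1,RW=1,US=1,PS=0
  L3 @0x25[29] → 0x27007  P=1,RW=1,US=1,PS=0
  ✓ 0x278C8  — 4 lookups
#1 VA=0x8030181D8C8 (r,kernel):
  TLB hit vpn=0x8030181D → PA=0x278C8

Access #0 PA: 0x278C8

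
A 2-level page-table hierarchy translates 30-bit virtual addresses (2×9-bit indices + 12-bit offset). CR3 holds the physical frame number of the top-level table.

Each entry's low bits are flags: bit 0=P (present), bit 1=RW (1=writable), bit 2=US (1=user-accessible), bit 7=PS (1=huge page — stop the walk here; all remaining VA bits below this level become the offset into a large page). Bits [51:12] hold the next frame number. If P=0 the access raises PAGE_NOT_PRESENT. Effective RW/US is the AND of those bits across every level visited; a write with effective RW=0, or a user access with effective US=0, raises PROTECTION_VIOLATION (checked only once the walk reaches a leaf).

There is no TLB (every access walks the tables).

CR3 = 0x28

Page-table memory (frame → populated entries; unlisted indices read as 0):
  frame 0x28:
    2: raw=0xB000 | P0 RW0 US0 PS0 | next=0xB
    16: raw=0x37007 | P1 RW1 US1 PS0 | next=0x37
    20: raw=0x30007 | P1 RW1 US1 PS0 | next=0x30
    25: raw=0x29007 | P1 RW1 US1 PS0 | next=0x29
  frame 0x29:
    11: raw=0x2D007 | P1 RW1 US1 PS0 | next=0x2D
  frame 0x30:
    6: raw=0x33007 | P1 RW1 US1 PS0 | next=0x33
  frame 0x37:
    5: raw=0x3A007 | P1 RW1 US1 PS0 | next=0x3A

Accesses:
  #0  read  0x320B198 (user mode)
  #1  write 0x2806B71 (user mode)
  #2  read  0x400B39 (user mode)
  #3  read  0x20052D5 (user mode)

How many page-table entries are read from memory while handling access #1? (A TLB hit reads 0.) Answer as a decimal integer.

Trace:
#0 VA=0x320B198 (r,user):
  L0: frame=0x28 idx=25 entry=0x29007 [P=1 RW=1 US=1 PS=0]
  L1: frame=0x29 idx=11 entry=0x2D007 [P=1 RW=1 US=1 PS=0]
  ✓ 0x2D198  — 2 lookups
#1 VA=0x2806B71 (w,user):
  L0: frame=0x28 idx=20 entry=0x30007 [P=1 RW=1 US=1 PS=0]
  L1: frame=0x30 idx=6 entry=0x33007 [P=1 RW=1 US=1 PS=0]
  ✓ 0x33B71  — 2 lookups
#2 VA=0x400B39 (r,user):
  L0: frame=0x28 idx=2 entry=0xB000 [P=0 RW=0 US=0 PS=0]
  ✗ PAGE_NOT_PRESENT  [1 reads]
#3 VA=0x20052D5 (r,user):
  L0: frame=0x28 idx=16 entry=0x37007 [P=1 RW=1 US=1 PS=0]
  L1: frame=0x37 idx=5 entry=0x3A007 [P=1 RW=1 US=1 PS=0]
  ✓ 0x3A2D5  — 2 lookups

Entries read for #1: 2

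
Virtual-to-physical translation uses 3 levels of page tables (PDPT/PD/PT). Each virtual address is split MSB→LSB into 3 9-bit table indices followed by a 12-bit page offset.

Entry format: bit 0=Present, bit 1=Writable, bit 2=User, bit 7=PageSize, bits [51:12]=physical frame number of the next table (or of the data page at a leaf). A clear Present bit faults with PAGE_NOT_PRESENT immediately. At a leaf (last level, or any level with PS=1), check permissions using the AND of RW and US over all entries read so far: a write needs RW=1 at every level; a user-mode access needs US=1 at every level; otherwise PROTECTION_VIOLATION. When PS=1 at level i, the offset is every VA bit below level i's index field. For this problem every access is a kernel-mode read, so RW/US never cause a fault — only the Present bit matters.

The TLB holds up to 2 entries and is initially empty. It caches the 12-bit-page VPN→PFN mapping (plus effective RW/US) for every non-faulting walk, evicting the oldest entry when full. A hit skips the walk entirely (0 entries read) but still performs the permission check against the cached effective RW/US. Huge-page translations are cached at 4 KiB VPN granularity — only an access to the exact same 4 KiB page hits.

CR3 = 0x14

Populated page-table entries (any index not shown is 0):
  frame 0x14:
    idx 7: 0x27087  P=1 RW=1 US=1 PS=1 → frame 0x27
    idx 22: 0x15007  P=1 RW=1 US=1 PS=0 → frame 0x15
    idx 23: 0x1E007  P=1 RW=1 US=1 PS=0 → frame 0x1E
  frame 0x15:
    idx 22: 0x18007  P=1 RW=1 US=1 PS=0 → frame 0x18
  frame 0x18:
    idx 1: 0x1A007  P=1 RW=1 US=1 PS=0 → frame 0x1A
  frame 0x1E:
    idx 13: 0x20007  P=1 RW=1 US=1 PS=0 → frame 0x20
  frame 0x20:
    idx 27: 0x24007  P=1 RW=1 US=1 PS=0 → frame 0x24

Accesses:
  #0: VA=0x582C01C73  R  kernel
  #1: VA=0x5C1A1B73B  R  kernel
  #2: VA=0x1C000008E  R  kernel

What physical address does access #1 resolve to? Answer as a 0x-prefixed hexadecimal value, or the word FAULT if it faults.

Per-access translation:
#0 VA=0x582C01C73 (r,kernel):
  lvl0: tbl 0x14, slot 22 ⇒ 0x15007 (P1/RW1/US1/PS0)
  lvl1: tbl 0x15, slot 22 ⇒ 0x18007 (P1/RW1/US1/PS0)
  lvl2: tbl 0x18, slot 1 ⇒ 0x1A007 (P1/RW1/US1/PS0)
  ⇒ phys 0x1AC73  [3 reads]
#1 VA=0x5C1A1B73B (r,kernel):
  lvl0: tbl 0x14, slot 23 ⇒ 0x1E007 (P1/RW1/US1/PS0)
  lvl1: tbl 0x1E, slot 13 ⇒ 0x20007 (P1/RW1/US1/PS0)
  lvl2: tbl 0x20, slot 27 ⇒ 0x24007 (P1/RW1/US1/PS0)
  ⇒ phys 0x2473B  [3 reads]
#2 VA=0x1C000008E (r,kernel):
  lvl0: tbl 0x14, slot 7 ⇒ 0x27087 (P1/RW1/US1/PS1)
  ⇒ phys 0x2708E (huge @L0)  [1 reads]

Access #1 PA: 0x2473B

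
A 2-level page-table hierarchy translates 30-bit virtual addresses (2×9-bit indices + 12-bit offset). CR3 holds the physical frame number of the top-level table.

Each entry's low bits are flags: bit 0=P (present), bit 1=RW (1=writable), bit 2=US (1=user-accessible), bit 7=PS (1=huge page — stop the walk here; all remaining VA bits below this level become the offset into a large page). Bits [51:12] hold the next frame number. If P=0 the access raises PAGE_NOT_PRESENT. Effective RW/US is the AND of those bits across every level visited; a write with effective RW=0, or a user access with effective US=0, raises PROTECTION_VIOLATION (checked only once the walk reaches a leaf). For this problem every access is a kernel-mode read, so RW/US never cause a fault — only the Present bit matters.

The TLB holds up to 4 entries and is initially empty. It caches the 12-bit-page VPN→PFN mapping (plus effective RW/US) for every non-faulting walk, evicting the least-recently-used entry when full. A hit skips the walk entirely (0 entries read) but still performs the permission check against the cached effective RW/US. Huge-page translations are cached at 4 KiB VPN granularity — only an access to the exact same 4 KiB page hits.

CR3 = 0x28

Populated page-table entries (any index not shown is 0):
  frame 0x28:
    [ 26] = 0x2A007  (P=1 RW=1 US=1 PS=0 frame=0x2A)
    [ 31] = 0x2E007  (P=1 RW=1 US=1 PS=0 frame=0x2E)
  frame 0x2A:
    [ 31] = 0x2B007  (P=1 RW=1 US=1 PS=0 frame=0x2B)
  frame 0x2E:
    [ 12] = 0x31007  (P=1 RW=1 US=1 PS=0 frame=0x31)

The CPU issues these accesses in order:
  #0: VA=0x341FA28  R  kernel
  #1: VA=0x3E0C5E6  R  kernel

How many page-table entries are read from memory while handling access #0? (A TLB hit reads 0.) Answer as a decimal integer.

Per-access translation:
#0 VA=0x341FA28 (r,kernel):
  [0] read 0x28 idx=26: raw=0x2A007 flags P=1 W=1 U=1 S=0
  [1] read 0x2A idx=31: raw=0x2B007 flags P=1 W=1 U=1 S=0
  ✓ 0x2BA28  — 2 lookups
#1 VA=0x3E0C5E6 (r,kernel):
  [0] read 0x28 idx=31: raw=0x2E007 flags P=1 W=1 U=1 S=0
  [1] read 0x2E idx=12: raw=0x31007 flags P=1 W=1 U=1 S=0
  ✓ 0x315E6  — 2 lookups

Entries read for #0: 2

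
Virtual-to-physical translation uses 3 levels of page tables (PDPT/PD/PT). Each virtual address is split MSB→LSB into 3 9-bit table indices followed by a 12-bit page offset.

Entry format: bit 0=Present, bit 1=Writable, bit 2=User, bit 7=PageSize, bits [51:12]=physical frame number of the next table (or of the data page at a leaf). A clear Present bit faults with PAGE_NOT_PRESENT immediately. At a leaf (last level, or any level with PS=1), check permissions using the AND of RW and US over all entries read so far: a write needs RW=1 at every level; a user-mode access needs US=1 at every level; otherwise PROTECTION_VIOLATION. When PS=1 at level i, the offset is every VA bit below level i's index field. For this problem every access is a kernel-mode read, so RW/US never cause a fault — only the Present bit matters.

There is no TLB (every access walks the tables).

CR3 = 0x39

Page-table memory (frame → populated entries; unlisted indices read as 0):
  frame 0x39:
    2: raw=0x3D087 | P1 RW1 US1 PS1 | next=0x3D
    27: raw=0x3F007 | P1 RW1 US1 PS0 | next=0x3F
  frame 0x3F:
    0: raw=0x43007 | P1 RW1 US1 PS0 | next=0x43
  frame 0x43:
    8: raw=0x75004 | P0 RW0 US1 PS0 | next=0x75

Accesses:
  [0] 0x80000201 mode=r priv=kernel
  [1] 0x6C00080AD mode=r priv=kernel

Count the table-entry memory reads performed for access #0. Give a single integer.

Trace:
#0 VA=0x80000201 (r,kernel):
  [0] read 0x39 idx=2: raw=0x3D087 flags P=1 W=1 U=1 S=1
  → PA=0x3D201 (huge @L0)  (1 entries read)
#1 VA=0x6C00080AD (r,kernel):
  [0] read 0x39 idx=27: raw=0x3F007 flags P=1 W=1 U=1 S=0
  [1] read 0x3F idx=0: raw=0x43007 flags P=1 W=1 U=1 S=0
  [2] read 0x43 idx=8: raw=0x75004 flags P=0 W=0 U=1 S=0
  ✗ PAGE_NOT_PRESENT  [3 reads]

Entries read for #0: 1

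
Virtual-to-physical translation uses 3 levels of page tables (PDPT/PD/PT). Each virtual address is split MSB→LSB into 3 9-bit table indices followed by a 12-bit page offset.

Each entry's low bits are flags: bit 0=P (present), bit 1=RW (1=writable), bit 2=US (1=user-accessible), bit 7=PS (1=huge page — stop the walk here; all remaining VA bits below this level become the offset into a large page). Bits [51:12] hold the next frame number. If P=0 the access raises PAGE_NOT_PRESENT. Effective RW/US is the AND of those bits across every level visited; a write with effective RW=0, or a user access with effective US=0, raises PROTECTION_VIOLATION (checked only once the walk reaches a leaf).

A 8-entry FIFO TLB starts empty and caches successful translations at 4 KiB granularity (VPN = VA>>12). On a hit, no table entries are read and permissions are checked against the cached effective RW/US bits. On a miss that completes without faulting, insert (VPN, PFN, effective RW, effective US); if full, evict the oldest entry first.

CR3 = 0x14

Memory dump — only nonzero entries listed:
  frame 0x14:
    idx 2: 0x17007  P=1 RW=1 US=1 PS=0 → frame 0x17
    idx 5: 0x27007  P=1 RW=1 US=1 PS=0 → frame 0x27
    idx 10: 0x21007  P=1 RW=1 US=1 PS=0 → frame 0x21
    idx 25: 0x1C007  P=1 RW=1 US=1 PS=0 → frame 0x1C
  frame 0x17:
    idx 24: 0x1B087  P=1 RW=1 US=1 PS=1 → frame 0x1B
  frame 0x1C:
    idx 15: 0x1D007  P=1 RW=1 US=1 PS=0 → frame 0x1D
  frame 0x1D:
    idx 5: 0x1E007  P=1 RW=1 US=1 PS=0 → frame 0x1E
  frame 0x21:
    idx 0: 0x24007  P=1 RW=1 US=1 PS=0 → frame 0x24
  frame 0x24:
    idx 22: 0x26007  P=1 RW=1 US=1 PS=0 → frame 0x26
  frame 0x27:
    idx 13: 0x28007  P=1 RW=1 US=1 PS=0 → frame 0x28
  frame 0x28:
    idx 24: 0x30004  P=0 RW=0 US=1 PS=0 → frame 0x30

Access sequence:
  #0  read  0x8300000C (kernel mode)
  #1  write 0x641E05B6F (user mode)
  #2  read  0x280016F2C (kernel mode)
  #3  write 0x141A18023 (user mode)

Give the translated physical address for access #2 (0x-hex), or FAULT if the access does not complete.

Walk each access:
#0 VA=0x8300000C (r,kernel):
  L0 @0x14[2] → 0x17007  P=1,RW=1,US=1,PS=0
  L1 @0x17[24] → 0x1B087  P=1,RW=1,US=1,PS=1
  → PA=0x1B00C (huge @L1)  (2 entries read)
#1 VA=0x641E05B6F (w,user):
  L0 @0x14[25] → 0x1C007  P=1,RW=1,US=1,PS=0
  L1 @0x1C[15] → 0x1D007  P=1,RW=1,US=1,PS=0
  L2 @0x1D[5] → 0x1E007  P=1,RW=1,US=1,PS=0
  → PA=0x1EB6F  (3 entries read)
#2 VA=0x280016F2C (r,kernel):
  L0 @0x14[10] → 0x21007  P=1,RW=1,US=1,PS=0
  L1 @0x21[0] → 0x24007  P=1,RW=1,US=1,PS=0
  L2 @0x24[22] → 0x26007  P=1,RW=1,US=1,PS=0
  → PA=0x26F2C  (3 entries read)
#3 VA=0x141A18023 (w,user):
  L0 @0x14[5] → 0x27007  P=1,RW=1,US=1,PS=0
  L1 @0x27[13] → 0x28007  P=1,RW=1,US=1,PS=0
  L2 @0x28[24] → 0x30004  P=0,RW=0,US=1,PS=0
  ✗ PAGE_NOT_PRESENT  [3 reads]

Access #2 PA: 0x26F2C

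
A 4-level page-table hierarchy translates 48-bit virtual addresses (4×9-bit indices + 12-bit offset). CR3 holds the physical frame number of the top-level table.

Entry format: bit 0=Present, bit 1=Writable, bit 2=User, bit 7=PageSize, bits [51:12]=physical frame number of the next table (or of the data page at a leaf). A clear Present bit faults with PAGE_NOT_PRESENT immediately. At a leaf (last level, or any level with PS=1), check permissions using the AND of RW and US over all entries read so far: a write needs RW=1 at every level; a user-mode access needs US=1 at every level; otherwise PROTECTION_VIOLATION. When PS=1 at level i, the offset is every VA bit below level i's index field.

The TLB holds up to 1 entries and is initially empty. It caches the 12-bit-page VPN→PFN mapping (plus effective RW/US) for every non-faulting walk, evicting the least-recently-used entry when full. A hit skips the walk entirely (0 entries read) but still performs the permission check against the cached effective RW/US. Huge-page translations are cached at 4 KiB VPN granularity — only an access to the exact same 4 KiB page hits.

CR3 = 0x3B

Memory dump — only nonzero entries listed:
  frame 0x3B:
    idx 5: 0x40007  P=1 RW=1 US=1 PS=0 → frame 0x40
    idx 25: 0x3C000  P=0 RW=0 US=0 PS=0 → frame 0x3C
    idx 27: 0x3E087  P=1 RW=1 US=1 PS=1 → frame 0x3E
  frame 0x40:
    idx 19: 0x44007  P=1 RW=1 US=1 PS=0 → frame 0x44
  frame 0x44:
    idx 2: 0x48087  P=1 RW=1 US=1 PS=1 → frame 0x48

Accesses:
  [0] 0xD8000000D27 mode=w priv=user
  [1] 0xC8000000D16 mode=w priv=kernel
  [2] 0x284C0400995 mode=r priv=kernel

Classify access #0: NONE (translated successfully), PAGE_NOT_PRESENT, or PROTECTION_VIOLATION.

Per-access translation:
#0 VA=0xD8000000D27 (w,user):
  L0: frame=0x3B idx=27 entry=0x3E087 [P=1 RW=1 US=1 PS=1]
  ✓ 0x3ED27 (huge @L0)  — 1 lookups
#1 VA=0xC8000000D16 (w,kernel):
  L0: frame=0x3B idx=25 entry=0x3C000 [P=0 RW=0 US=0 PS=0]
  → PAGE_NOT_PRESENT  (1 entries read)
#2 VA=0x284C0400995 (r,kernel):
  L0: frame=0x3B idx=5 entry=0x40007 [P=1 RW=1 US=1 PS=0]
  L1: frame=0x40 idx=19 entry=0x44007 [P=1 RW=1 US=1 PS=0]
  L2: frame=0x44 idx=2 entry=0x48087 [P=1 RW=1 US=1 PS=1]
  ✓ 0x48995 (huge @L2)  — 3 lookups

Access #0 fault: NONE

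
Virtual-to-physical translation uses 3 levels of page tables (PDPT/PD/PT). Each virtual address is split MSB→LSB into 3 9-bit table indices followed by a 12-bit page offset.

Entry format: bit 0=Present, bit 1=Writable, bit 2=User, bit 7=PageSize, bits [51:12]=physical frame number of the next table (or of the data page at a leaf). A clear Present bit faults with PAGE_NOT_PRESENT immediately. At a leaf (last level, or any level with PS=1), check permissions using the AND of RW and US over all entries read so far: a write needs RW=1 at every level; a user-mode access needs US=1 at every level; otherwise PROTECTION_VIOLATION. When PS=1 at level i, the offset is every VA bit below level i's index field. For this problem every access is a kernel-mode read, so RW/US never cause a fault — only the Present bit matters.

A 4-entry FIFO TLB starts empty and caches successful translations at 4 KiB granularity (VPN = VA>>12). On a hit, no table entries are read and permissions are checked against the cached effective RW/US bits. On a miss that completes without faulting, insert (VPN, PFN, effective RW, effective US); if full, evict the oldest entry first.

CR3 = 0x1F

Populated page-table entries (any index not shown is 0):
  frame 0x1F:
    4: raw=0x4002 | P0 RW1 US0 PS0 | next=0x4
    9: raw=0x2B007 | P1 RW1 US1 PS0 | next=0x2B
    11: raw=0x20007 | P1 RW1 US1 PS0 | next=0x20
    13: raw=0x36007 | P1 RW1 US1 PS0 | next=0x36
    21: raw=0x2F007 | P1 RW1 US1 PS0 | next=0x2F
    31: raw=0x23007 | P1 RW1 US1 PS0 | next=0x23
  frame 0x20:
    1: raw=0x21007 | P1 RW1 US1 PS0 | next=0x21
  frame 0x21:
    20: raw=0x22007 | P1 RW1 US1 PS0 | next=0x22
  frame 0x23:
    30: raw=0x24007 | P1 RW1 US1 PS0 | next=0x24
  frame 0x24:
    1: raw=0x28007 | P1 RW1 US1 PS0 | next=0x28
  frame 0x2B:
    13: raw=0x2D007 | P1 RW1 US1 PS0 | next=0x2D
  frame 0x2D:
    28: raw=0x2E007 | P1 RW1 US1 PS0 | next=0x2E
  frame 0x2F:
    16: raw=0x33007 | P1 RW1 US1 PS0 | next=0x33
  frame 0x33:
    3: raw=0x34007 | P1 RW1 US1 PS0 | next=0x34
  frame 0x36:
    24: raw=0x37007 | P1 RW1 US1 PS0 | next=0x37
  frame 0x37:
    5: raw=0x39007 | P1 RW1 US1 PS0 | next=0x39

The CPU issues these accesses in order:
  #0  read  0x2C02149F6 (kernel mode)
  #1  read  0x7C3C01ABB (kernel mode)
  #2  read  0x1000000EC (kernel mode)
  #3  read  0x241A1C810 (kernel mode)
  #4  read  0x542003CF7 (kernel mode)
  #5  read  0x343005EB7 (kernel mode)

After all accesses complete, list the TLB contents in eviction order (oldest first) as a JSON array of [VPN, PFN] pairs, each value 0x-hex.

Walk each access:
#0 VA=0x2C02149F6 (r,kernel):
  L0 @0x1F[11] → 0x20007  P=1,RW=1,US=1,PS=0
  L1 @0x20[1] → 0x21007  P=1,RW=1,US=1,PS=0
  L2 @0x21[20] → 0x22007  P=1,RW=1,US=1,PS=0
  ⇒ phys 0x229F6  [3 reads]
#1 VA=0x7C3C01ABB (r,kernel):
  L0 @0x1F[31] → 0x23007  P=1,RW=1,US=1,PS=0
  L1 @0x23[30] → 0x24007  P=1,RW=1,US=1,PS=0
  L2 @0x24[1] → 0x28007  P=1,RW=1,US=1,PS=0
  ⇒ phys 0x28ABB  [3 reads]
#2 VA=0x1000000EC (r,kernel):
  L0 @0x1F[4] → 0x4002  P=0,RW=1,US=0,PS=0
  → PAGE_NOT_PRESENT  (1 entries read)
#3 VA=0x241A1C810 (r,kernel):
  L0 @0x1F[9] → 0x2B007  P=1,RW=1,US=1,PS=0
  L1 @0x2B[13] → 0x2D007  P=1,RW=1,US=1,PS=0
  L2 @0x2D[28] → 0x2E007  P=1,RW=1,US=1,PS=0
  ⇒ phys 0x2E810  [3 reads]
#4 VA=0x542003CF7 (r,kernel):
  L0 @0x1F[21] → 0x2F007  P=1,RW=1,US=1,PS=0
  L1 @0x2F[16] → 0x33007  P=1,RW=1,US=1,PS=0
  L2 @0x33[3] → 0x34007  P=1,RW=1,US=1,PS=0
  ⇒ phys 0x34CF7  [3 reads]
#5 VA=0x343005EB7 (r,kernel):
  L0 @0x1F[13] → 0x36007  P=1,RW=1,US=1,PS=0
  L1 @0x36[24] → 0x37007  P=1,RW=1,US=1,PS=0
  L2 @0x37[5] → 0x39007  P=1,RW=1,US=1,PS=0
  ⇒ phys 0x39EB7  [3 reads]

TLB: [["0x7C3C01", "0x28"], ["0x241A1C", "0x2E"], ["0x542003", "0x34"], ["0x343005", "0x39"]]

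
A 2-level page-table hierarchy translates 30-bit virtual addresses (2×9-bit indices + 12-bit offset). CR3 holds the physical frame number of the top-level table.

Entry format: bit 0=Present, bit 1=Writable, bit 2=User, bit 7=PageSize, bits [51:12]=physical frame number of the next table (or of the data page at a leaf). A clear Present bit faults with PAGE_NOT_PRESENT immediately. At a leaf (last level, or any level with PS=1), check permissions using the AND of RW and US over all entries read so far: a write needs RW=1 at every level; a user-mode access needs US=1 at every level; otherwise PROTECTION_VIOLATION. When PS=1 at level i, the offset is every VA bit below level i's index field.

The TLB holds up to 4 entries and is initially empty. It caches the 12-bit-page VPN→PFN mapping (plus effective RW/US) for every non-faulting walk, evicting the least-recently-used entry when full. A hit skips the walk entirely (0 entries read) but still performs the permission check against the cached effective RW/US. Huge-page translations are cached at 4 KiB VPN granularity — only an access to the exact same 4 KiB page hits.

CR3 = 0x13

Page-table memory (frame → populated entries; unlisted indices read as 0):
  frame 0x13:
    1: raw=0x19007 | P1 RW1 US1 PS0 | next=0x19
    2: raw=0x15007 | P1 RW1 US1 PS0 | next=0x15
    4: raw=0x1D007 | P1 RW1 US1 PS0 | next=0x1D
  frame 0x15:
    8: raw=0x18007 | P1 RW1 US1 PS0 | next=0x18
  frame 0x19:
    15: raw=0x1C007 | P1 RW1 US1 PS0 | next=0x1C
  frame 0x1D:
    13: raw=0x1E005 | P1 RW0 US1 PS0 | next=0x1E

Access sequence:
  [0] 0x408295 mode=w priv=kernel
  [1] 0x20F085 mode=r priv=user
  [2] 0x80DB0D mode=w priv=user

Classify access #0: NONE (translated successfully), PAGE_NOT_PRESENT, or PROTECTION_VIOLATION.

Walk each access:
#0 VA=0x408295 (w,kernel):
  lvl0: tbl 0x13, slot 2 ⇒ 0x15007 (P1/RW1/US1/PS0)
  lvl1: tbl 0x15, slot 8 ⇒ 0x18007 (P1/RW1/US1/PS0)
  → PA=0x18295  (2 entries read)
#1 VA=0x20F085 (r,user):
  lvl0: tbl 0x13, slot 1 ⇒ 0x19007 (P1/RW1/US1/PS0)
  lvl1: tbl 0x19, slot 15 ⇒ 0x1C007 (P1/RW1/US1/PS0)
  → PA=0x1C085  (2 entries read)
#2 VA=0x80DB0D (w,user):
  lvl0: tbl 0x13, slot 4 ⇒ 0x1D007 (P1/RW1/US1/PS0)
  lvl1: tbl 0x1D, slot 13 ⇒ 0x1E005 (P1/RW0/US1/PS0)
  ✗ PROTECTION_VIOLATION  [2 reads]

Access #0 fault: NONE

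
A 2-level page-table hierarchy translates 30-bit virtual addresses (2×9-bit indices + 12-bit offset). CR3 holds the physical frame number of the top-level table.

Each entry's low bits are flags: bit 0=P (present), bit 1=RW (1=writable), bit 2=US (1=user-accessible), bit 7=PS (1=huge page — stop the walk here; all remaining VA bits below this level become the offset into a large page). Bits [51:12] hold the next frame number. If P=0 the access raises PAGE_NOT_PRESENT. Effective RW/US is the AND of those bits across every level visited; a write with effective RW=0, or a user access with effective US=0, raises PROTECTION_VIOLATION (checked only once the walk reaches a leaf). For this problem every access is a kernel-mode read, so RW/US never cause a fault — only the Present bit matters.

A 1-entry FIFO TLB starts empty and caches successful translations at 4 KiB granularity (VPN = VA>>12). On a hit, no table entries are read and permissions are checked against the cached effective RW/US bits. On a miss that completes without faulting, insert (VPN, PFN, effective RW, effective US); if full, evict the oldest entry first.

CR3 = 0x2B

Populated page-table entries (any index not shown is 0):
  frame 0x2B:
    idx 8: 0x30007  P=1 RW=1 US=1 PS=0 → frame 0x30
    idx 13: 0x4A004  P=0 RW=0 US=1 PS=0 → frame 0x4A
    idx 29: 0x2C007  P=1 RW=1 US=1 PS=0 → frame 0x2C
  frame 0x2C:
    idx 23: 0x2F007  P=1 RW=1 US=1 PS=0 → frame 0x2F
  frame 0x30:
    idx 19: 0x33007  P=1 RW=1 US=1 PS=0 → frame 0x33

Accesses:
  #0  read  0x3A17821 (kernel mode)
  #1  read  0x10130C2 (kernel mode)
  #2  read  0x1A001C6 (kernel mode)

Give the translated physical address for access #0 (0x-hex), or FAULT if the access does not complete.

Trace:
#0 VA=0x3A17821 (r,kernel):
  L0: frame=0x2B idx=29 entry=0x2C007 [P=1 RW=1 US=1 PS=0]
  L1: frame=0x2C idx=23 entry=0x2F007 [P=1 RW=1 US=1 PS=0]
  → PA=0x2F821  (2 entries read)
#1 VA=0x10130C2 (r,kernel):
  L0: frame=0x2B idx=8 entry=0x30007 [P=1 RW=1 US=1 PS=0]
  L1: frame=0x30 idx=19 entry=0x33007 [P=1 RW=1 US=1 PS=0]
  → PA=0x330C2  (2 entries read)
#2 VA=0x1A001C6 (r,kernel):
  L0: frame=0x2B idx=13 entry=0x4A004 [P=0 RW=0 US=1 PS=0]
  → PAGE_NOT_PRESENT  (1 entries read)

Access #0 PA: 0x2F821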